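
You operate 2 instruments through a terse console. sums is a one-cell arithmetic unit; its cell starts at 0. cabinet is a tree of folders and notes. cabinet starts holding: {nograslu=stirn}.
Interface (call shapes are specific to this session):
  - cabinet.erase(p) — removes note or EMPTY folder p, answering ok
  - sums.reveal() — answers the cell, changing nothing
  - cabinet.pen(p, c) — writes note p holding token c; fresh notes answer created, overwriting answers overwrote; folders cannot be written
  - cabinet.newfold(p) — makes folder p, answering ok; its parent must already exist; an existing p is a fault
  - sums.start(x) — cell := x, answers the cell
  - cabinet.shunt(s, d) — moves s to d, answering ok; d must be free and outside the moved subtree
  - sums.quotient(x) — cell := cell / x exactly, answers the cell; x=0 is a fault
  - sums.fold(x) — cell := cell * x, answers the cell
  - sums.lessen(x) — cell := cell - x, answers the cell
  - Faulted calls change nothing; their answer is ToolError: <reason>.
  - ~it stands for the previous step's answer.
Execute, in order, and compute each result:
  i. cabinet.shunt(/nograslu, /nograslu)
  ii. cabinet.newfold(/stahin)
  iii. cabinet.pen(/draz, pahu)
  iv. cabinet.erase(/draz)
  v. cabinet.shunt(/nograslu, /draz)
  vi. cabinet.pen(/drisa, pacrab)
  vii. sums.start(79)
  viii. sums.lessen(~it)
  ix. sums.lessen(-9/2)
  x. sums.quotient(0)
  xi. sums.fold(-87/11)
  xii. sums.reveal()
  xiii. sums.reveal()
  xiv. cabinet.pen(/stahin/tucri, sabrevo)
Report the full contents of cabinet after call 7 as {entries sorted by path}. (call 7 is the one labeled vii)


> cabinet.shunt s→/nograslu d→/nograslu
:: ToolError: exists
> cabinet.newfold p→/stahin
:: ok
> cabinet.pen p→/draz c→pahu
:: created
> cabinet.erase p→/draz
:: ok
> cabinet.shunt s→/nograslu d→/draz
:: ok
> cabinet.pen p→/drisa c→pacrab
:: created
> sums.start x→79
:: 79
> sums.lessen x→~it
:: 0
> sums.lessen x→-9/2
:: 9/2
> sums.quotient x→0
:: ToolError: division by zero
> sums.fold x→-87/11
:: -783/22
> sums.reveal
:: -783/22
> sums.reveal
:: -783/22
> cabinet.pen p→/stahin/tucri c→sabrevo
:: created

Answer: {draz=stirn, drisa=pacrab, stahin/}


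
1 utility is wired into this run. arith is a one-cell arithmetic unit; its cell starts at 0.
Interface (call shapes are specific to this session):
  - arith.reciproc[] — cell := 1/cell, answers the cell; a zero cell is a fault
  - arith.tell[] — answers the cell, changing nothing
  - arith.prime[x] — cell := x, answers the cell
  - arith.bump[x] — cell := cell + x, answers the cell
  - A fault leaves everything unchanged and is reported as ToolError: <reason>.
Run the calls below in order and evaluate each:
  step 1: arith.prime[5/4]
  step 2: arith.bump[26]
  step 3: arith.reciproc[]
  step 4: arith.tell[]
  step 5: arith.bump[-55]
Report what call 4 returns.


Act: arith.prime[x=5/4]
Obs: 5/4
Act: arith.bump[x=26]
Obs: 109/4
Act: arith.reciproc[]
Obs: 4/109
Act: arith.tell[]
Obs: 4/109
Act: arith.bump[x=-55]
Obs: -5991/109

Answer: 4/109


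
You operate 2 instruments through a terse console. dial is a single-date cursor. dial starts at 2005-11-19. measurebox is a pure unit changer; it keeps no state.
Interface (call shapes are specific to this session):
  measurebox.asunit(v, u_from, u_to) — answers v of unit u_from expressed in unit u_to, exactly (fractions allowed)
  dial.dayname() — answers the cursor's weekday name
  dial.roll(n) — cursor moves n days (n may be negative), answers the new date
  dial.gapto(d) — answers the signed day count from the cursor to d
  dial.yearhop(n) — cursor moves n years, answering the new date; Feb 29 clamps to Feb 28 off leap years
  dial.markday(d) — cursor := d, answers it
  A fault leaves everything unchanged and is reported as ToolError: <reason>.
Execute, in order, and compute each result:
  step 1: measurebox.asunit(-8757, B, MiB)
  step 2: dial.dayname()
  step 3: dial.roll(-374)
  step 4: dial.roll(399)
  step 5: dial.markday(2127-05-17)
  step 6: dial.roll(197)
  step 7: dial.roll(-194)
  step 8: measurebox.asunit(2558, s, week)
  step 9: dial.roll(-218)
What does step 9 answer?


Answer: 2126-10-14

Derivation:
;; 1. asunit(v: -8757, u_from: B, u_to: MiB) : -8757/1048576
;; 2. dayname() : Saturday
;; 3. roll(n: -374) : 2004-11-10
;; 4. roll(n: 399) : 2005-12-14
;; 5. markday(d: 2127-05-17) : 2127-05-17
;; 6. roll(n: 197) : 2127-11-30
;; 7. roll(n: -194) : 2127-05-20
;; 8. asunit(v: 2558, u_from: s, u_to: week) : 1279/302400
;; 9. roll(n: -218) : 2126-10-14


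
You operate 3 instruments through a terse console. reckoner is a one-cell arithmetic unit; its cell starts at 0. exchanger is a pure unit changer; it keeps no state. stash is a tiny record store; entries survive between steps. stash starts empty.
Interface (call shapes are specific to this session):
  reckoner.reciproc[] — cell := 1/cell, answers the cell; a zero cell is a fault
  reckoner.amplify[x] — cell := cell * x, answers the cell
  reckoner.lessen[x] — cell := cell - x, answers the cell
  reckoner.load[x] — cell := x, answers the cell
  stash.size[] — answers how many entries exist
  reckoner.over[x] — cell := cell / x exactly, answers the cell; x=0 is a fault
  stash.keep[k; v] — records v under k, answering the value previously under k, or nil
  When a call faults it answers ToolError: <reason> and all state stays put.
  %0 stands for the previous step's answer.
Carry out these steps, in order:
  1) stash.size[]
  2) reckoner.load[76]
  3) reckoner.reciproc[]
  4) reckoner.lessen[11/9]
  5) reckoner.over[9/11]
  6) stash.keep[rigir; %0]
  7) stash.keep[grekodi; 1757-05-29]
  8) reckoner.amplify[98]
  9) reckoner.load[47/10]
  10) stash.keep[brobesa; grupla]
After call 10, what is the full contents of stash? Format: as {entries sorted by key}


Answer: {brobesa=grupla, grekodi=1757-05-29, rigir=-9097/6156}

Derivation:
$ stash.size
= 0
$ reckoner.load 76
= 76
$ reckoner.reciproc
= 1/76
$ reckoner.lessen 11/9
= -827/684
$ reckoner.over 9/11
= -9097/6156
$ stash.keep rigir %0
= nil
$ stash.keep grekodi 1757-05-29
= nil
$ reckoner.amplify 98
= -445753/3078
$ reckoner.load 47/10
= 47/10
$ stash.keep brobesa grupla
= nil


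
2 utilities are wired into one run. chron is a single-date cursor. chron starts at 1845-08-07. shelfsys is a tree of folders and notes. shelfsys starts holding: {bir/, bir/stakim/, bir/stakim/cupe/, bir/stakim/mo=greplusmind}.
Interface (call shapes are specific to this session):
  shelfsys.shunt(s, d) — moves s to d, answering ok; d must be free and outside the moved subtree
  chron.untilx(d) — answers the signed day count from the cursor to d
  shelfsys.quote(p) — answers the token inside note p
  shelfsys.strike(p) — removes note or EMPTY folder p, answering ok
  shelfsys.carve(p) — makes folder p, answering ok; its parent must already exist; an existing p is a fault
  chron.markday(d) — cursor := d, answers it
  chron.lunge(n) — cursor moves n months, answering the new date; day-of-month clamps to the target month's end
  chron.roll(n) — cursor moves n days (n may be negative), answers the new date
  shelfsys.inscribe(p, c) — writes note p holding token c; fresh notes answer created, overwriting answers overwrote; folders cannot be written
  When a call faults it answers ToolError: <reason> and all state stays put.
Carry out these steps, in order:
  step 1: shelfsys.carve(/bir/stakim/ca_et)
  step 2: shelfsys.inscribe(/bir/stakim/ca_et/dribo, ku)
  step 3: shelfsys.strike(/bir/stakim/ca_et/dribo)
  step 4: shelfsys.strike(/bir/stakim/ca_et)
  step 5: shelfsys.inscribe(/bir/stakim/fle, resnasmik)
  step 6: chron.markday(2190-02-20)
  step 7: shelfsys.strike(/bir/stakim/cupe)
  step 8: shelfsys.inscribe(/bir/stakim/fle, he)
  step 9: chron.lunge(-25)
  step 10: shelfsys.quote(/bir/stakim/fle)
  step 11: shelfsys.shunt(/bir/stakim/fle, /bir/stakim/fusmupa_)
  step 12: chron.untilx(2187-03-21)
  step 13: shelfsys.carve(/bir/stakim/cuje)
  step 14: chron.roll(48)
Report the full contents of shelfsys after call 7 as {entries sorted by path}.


>>> shelfsys.carve p→/bir/stakim/ca_et
  ok
>>> shelfsys.inscribe p→/bir/stakim/ca_et/dribo c→ku
  created
>>> shelfsys.strike p→/bir/stakim/ca_et/dribo
  ok
>>> shelfsys.strike p→/bir/stakim/ca_et
  ok
>>> shelfsys.inscribe p→/bir/stakim/fle c→resnasmik
  created
>>> chron.markday d→2190-02-20
  2190-02-20
>>> shelfsys.strike p→/bir/stakim/cupe
  ok
>>> shelfsys.inscribe p→/bir/stakim/fle c→he
  overwrote
>>> chron.lunge n→-25
  2188-01-20
>>> shelfsys.quote p→/bir/stakim/fle
  he
>>> shelfsys.shunt s→/bir/stakim/fle d→/bir/stakim/fusmupa_
  ok
>>> chron.untilx d→2187-03-21
  -305
>>> shelfsys.carve p→/bir/stakim/cuje
  ok
>>> chron.roll n→48
  2188-03-08

Answer: {bir/, bir/stakim/, bir/stakim/fle=resnasmik, bir/stakim/mo=greplusmind}


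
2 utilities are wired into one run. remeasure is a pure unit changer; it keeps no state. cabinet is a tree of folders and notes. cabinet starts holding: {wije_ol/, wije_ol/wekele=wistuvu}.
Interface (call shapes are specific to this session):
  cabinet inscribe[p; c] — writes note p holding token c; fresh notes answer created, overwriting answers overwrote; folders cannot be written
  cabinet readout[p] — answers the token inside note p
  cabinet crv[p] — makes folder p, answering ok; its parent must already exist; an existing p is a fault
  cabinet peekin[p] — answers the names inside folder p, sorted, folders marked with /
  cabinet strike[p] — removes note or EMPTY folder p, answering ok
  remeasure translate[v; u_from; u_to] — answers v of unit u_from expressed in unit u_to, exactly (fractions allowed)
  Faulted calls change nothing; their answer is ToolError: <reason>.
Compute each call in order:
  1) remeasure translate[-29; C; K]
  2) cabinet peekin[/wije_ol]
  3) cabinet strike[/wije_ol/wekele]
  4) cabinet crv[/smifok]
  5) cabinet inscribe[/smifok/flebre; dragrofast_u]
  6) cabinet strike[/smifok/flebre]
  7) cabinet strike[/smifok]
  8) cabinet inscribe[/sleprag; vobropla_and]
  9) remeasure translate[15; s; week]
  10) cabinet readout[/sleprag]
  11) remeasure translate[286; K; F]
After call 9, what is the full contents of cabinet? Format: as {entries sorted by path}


Answer: {sleprag=vobropla_and, wije_ol/}

Derivation:
-- remeasure translate(v: -29, u_from: C, u_to: K) : 4883/20
-- cabinet peekin(p: /wije_ol) : [wekele]
-- cabinet strike(p: /wije_ol/wekele) : ok
-- cabinet crv(p: /smifok) : ok
-- cabinet inscribe(p: /smifok/flebre, c: dragrofast_u) : created
-- cabinet strike(p: /smifok/flebre) : ok
-- cabinet strike(p: /smifok) : ok
-- cabinet inscribe(p: /sleprag, c: vobropla_and) : created
-- remeasure translate(v: 15, u_from: s, u_to: week) : 1/40320
-- cabinet readout(p: /sleprag) : vobropla_and
-- remeasure translate(v: 286, u_from: K, u_to: F) : 5513/100


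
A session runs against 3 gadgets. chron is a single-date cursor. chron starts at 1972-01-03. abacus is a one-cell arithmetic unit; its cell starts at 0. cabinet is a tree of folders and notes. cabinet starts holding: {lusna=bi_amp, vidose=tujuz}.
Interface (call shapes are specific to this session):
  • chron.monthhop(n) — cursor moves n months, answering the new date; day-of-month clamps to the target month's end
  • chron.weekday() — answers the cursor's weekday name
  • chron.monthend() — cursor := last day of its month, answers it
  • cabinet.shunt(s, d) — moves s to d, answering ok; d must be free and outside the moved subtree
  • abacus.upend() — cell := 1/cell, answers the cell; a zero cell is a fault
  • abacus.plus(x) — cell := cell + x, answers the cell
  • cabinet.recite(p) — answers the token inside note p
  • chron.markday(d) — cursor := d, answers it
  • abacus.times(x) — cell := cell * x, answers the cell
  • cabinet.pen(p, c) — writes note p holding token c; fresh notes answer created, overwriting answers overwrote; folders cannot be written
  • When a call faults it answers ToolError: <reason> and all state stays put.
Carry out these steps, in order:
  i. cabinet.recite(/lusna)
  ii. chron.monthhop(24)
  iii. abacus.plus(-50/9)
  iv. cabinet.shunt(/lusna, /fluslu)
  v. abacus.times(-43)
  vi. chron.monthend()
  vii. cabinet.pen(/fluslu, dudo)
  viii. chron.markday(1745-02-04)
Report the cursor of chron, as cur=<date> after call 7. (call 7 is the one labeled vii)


Answer: cur=1974-01-31

Derivation:
→ cabinet.recite(p: /lusna)
← bi_amp
→ chron.monthhop(n: 24)
← 1974-01-03
→ abacus.plus(x: -50/9)
← -50/9
→ cabinet.shunt(s: /lusna, d: /fluslu)
← ok
→ abacus.times(x: -43)
← 2150/9
→ chron.monthend()
← 1974-01-31
→ cabinet.pen(p: /fluslu, c: dudo)
← overwrote
→ chron.markday(d: 1745-02-04)
← 1745-02-04


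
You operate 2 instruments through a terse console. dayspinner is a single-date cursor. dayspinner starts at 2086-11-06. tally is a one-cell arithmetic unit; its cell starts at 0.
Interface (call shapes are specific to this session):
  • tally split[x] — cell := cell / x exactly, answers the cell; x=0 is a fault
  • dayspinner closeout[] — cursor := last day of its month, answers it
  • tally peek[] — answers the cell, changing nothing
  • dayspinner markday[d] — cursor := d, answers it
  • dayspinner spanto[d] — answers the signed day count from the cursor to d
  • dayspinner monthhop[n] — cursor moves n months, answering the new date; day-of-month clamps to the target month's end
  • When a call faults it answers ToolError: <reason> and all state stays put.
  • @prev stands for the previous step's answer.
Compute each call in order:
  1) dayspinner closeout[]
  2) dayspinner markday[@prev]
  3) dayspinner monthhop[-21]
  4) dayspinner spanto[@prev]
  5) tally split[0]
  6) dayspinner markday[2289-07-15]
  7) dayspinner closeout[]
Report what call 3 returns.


Answer: 2085-02-28

Derivation:
→ dayspinner closeout()
← 2086-11-30
→ dayspinner markday(d=@prev)
← 2086-11-30
→ dayspinner monthhop(n=-21)
← 2085-02-28
→ dayspinner spanto(d=@prev)
← 0
→ tally split(x=0)
← ToolError: division by zero
→ dayspinner markday(d=2289-07-15)
← 2289-07-15
→ dayspinner closeout()
← 2289-07-31


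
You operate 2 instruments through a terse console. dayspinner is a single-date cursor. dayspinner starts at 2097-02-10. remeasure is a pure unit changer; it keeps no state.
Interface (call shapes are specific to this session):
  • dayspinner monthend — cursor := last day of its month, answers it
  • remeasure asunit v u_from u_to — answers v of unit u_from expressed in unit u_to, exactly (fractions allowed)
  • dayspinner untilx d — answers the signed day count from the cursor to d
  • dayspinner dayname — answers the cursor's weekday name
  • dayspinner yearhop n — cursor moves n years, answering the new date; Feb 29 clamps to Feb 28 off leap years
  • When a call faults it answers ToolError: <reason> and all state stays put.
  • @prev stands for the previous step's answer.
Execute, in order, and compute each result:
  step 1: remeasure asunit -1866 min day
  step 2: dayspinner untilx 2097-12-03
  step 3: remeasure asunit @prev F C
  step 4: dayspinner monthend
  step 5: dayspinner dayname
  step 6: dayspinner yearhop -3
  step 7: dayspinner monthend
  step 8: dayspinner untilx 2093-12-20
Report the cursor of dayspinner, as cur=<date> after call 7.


// 1. remeasure asunit(v='-1866', u_from='min', u_to='day') == -311/240
// 2. dayspinner untilx(d='2097-12-03') == 296
// 3. remeasure asunit(v='@prev', u_from='F', u_to='C') == 440/3
// 4. dayspinner monthend() == 2097-02-28
// 5. dayspinner dayname() == Thursday
// 6. dayspinner yearhop(n='-3') == 2094-02-28
// 7. dayspinner monthend() == 2094-02-28
// 8. dayspinner untilx(d='2093-12-20') == -70

Answer: cur=2094-02-28


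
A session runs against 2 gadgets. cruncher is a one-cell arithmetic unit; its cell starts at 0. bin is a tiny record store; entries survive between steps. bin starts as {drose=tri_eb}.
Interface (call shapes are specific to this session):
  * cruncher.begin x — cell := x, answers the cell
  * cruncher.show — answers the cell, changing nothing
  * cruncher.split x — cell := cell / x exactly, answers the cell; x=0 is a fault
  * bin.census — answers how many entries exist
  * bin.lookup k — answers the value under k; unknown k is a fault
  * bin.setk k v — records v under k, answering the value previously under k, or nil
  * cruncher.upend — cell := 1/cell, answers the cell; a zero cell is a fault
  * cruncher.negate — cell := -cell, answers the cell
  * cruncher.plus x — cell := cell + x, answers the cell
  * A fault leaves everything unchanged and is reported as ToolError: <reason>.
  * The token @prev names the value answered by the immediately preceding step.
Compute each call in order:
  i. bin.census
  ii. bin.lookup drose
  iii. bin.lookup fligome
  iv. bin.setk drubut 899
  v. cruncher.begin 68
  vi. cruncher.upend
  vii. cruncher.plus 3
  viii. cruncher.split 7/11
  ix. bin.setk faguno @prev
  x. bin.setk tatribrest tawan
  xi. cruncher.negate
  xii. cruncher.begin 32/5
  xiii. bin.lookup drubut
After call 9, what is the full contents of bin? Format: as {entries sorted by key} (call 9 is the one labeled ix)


Answer: {drose=tri_eb, drubut=899, faguno=2255/476}

Derivation:
Do: bin.census[]
See: 1
Do: bin.lookup[k=drose]
See: tri_eb
Do: bin.lookup[k=fligome]
See: ToolError: no such key fligome
Do: bin.setk[k=drubut; v=899]
See: nil
Do: cruncher.begin[x=68]
See: 68
Do: cruncher.upend[]
See: 1/68
Do: cruncher.plus[x=3]
See: 205/68
Do: cruncher.split[x=7/11]
See: 2255/476
Do: bin.setk[k=faguno; v=@prev]
See: nil
Do: bin.setk[k=tatribrest; v=tawan]
See: nil
Do: cruncher.negate[]
See: -2255/476
Do: cruncher.begin[x=32/5]
See: 32/5
Do: bin.lookup[k=drubut]
See: 899


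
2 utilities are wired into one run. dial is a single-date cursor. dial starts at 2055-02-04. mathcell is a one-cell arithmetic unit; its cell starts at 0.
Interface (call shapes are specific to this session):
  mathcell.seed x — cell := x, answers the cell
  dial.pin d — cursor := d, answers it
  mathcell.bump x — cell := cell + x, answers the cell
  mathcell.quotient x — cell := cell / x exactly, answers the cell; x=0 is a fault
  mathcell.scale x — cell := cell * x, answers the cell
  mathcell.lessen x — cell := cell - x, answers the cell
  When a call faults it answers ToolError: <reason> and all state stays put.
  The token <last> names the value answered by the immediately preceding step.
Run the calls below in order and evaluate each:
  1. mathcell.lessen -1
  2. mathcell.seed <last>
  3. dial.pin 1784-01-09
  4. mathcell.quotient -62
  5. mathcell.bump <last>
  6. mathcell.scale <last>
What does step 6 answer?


Answer: 1/961

Derivation:
CALL mathcell.lessen[-1]
RET  1
CALL mathcell.seed[<last>]
RET  1
CALL dial.pin[1784-01-09]
RET  1784-01-09
CALL mathcell.quotient[-62]
RET  -1/62
CALL mathcell.bump[<last>]
RET  -1/31
CALL mathcell.scale[<last>]
RET  1/961


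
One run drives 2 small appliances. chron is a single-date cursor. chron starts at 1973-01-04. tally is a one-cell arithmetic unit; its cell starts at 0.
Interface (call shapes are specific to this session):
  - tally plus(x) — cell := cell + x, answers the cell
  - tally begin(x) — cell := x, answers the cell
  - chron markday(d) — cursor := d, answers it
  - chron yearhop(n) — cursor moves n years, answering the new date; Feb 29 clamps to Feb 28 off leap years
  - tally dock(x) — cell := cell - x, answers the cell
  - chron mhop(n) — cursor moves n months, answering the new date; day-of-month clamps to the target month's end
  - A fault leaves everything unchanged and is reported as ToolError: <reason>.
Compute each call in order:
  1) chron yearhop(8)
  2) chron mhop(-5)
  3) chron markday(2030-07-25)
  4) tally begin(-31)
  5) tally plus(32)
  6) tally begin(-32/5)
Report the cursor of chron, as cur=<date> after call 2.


Act: chron yearhop[n: 8]
Obs: 1981-01-04
Act: chron mhop[n: -5]
Obs: 1980-08-04
Act: chron markday[d: 2030-07-25]
Obs: 2030-07-25
Act: tally begin[x: -31]
Obs: -31
Act: tally plus[x: 32]
Obs: 1
Act: tally begin[x: -32/5]
Obs: -32/5

Answer: cur=1980-08-04


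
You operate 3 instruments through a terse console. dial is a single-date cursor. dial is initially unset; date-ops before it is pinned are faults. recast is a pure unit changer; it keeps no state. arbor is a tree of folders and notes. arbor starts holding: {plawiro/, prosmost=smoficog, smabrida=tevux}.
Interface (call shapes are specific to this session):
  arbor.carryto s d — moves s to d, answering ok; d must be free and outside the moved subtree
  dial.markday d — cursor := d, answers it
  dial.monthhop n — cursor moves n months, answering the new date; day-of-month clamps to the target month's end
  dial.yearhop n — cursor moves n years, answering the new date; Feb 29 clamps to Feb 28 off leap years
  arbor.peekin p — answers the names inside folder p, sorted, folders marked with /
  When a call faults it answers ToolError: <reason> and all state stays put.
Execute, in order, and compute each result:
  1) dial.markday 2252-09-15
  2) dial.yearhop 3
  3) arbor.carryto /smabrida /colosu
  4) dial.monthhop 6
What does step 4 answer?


Answer: 2256-03-15

Derivation:
·→ markday(2252-09-15)
·← 2252-09-15
·→ yearhop(3)
·← 2255-09-15
·→ carryto(/smabrida, /colosu)
·← ok
·→ monthhop(6)
·← 2256-03-15


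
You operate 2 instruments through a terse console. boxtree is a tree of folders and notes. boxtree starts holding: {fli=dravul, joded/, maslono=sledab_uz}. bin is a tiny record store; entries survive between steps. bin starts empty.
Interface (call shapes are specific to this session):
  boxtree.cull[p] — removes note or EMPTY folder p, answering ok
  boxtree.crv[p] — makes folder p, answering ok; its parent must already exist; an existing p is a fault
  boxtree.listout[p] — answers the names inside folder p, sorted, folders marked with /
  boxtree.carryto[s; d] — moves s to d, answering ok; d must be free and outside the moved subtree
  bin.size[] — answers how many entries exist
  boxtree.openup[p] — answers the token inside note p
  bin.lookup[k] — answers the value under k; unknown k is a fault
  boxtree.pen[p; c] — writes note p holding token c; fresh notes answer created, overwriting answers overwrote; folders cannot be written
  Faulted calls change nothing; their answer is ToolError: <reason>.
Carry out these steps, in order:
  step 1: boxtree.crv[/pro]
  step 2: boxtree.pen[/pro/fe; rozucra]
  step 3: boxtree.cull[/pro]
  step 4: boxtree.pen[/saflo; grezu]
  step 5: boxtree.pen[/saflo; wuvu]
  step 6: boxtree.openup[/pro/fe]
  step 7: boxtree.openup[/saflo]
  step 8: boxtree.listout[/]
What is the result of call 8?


% boxtree.crv(p=/pro) -> ok
% boxtree.pen(p=/pro/fe, c=rozucra) -> created
% boxtree.cull(p=/pro) -> ToolError: not empty
% boxtree.pen(p=/saflo, c=grezu) -> created
% boxtree.pen(p=/saflo, c=wuvu) -> overwrote
% boxtree.openup(p=/pro/fe) -> rozucra
% boxtree.openup(p=/saflo) -> wuvu
% boxtree.listout(p=/) -> [fli, joded/, maslono, pro/, saflo]

Answer: [fli, joded/, maslono, pro/, saflo]


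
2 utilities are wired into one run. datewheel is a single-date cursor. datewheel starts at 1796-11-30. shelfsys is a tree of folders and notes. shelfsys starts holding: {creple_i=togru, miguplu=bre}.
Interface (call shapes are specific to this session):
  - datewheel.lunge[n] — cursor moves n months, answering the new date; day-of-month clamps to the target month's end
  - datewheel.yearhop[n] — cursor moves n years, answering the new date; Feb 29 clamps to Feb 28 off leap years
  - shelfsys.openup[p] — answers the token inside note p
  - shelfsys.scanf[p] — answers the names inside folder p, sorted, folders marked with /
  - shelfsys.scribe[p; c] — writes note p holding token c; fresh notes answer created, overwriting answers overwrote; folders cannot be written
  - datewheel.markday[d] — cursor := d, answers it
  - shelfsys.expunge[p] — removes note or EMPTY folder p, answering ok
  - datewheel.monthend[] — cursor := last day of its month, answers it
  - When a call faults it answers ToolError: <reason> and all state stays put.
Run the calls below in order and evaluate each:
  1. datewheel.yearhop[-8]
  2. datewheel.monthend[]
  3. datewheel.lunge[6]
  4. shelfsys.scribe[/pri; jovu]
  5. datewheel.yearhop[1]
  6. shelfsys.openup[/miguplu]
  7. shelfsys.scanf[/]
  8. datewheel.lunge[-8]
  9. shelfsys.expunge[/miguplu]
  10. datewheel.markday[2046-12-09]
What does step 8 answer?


Answer: 1789-09-30

Derivation:
Next I call yearhop(n→-8), and get 1788-11-30.
I use monthend, giving 1788-11-30.
Calling lunge(n→6), which returns 1789-05-30.
I try scribe(p→/pri, c→jovu), which returns created.
Using yearhop(n→1), → 1790-05-30.
I call openup(p→/miguplu), and observe bre.
Using scanf(p→/), yielding [creple_i, miguplu, pri].
Then lunge(n→-8), → 1789-09-30.
I use expunge(p→/miguplu), and get ok.
Calling markday(d→2046-12-09): 2046-12-09.


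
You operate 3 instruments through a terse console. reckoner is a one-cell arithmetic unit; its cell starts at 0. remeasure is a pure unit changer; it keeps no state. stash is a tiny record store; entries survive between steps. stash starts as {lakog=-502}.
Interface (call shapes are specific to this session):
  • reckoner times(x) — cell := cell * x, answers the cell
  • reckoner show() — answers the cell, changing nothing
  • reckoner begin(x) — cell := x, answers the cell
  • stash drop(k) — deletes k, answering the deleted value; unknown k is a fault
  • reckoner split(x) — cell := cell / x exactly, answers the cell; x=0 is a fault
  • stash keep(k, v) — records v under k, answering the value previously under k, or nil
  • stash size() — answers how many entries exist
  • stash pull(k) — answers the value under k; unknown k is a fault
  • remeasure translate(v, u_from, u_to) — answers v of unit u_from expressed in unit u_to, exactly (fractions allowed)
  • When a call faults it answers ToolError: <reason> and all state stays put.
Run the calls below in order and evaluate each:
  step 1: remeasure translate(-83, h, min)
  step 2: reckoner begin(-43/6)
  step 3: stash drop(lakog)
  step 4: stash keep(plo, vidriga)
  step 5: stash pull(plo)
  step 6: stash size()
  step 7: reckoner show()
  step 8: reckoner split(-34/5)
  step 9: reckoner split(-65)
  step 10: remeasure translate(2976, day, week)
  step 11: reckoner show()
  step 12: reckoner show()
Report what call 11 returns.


I use remeasure translate passing v: -83, u_from: h, u_to: min, yielding -4980.
Invoking reckoner begin passing x: -43/6, → -43/6.
Calling stash drop passing k: lakog, and observe -502.
I call stash keep passing k: plo, v: vidriga, and observe nil.
I try stash pull passing k: plo: vidriga.
Calling stash size: 1.
Invoking reckoner show(), and see -43/6.
Invoking reckoner split passing x: -34/5, giving 215/204.
I run reckoner split passing x: -65, — result: -43/2652.
I use remeasure translate passing v: 2976, u_from: day, u_to: week, and see 2976/7.
Invoking reckoner show, which returns -43/2652.
I run reckoner show, → -43/2652.

Answer: -43/2652


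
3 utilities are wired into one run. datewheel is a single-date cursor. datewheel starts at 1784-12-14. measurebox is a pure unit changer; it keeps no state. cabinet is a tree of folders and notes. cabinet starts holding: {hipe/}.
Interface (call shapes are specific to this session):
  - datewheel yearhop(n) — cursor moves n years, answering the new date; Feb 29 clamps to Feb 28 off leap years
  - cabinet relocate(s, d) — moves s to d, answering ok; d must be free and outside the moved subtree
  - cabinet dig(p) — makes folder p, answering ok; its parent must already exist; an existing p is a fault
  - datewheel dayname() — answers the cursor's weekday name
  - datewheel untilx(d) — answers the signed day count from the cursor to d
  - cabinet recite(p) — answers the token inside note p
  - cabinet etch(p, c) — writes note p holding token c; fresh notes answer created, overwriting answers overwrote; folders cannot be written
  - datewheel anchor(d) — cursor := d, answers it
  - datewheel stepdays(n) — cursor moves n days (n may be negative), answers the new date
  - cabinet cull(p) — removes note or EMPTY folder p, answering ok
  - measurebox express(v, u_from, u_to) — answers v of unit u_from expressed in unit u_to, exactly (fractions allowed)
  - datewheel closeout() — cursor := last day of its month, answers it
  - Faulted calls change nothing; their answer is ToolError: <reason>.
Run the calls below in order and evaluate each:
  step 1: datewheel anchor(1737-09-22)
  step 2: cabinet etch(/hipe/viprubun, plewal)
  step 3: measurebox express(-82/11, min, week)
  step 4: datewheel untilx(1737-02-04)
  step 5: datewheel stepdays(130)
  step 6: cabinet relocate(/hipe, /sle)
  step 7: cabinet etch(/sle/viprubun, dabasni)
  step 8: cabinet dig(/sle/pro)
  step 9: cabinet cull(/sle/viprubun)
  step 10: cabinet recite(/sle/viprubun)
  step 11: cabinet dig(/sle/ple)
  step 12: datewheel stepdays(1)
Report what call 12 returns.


Answer: 1738-01-31

Derivation:
-> datewheel anchor(d: 1737-09-22)
<- 1737-09-22
-> cabinet etch(p: /hipe/viprubun, c: plewal)
<- created
-> measurebox express(v: -82/11, u_from: min, u_to: week)
<- -41/55440
-> datewheel untilx(d: 1737-02-04)
<- -230
-> datewheel stepdays(n: 130)
<- 1738-01-30
-> cabinet relocate(s: /hipe, d: /sle)
<- ok
-> cabinet etch(p: /sle/viprubun, c: dabasni)
<- overwrote
-> cabinet dig(p: /sle/pro)
<- ok
-> cabinet cull(p: /sle/viprubun)
<- ok
-> cabinet recite(p: /sle/viprubun)
<- ToolError: not found
-> cabinet dig(p: /sle/ple)
<- ok
-> datewheel stepdays(n: 1)
<- 1738-01-31


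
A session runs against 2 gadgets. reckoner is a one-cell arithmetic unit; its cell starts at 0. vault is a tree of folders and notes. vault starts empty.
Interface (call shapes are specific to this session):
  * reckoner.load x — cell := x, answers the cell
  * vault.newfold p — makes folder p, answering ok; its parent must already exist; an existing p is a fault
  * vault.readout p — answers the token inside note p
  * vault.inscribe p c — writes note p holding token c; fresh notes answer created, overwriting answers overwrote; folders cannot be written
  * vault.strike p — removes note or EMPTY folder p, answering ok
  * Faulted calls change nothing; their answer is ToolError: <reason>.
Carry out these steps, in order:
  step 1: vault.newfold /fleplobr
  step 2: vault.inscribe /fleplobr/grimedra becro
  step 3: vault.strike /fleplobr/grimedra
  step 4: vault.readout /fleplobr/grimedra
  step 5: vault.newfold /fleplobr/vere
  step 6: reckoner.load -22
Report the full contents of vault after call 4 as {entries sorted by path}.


$ newfold p: /fleplobr
:: ok
$ inscribe p: /fleplobr/grimedra c: becro
:: created
$ strike p: /fleplobr/grimedra
:: ok
$ readout p: /fleplobr/grimedra
:: ToolError: not found
$ newfold p: /fleplobr/vere
:: ok
$ load x: -22
:: -22

Answer: {fleplobr/}


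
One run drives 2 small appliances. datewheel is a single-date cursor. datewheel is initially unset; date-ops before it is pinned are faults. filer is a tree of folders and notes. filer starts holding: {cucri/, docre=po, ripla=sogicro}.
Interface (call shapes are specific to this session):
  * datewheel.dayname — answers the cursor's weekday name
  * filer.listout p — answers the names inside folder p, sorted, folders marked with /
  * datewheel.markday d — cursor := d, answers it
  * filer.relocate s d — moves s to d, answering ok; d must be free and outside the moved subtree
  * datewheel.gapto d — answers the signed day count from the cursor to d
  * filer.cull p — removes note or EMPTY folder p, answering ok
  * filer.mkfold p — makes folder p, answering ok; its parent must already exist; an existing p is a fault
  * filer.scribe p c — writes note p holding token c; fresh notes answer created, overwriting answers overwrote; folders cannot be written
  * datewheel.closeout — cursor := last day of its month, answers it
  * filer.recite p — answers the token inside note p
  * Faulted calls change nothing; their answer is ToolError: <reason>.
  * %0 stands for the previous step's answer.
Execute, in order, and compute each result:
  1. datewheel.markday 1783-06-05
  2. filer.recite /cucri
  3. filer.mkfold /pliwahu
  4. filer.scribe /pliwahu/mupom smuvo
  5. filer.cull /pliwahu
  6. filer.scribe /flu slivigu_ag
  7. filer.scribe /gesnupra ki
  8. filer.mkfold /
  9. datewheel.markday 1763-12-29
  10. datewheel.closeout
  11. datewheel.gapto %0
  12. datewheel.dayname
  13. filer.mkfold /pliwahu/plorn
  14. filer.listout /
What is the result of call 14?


Answer: [cucri/, docre, flu, gesnupra, pliwahu/, ripla]

Derivation:
% 1. datewheel.markday(d→1783-06-05) -> 1783-06-05
% 2. filer.recite(p→/cucri) -> ToolError: is a directory
% 3. filer.mkfold(p→/pliwahu) -> ok
% 4. filer.scribe(p→/pliwahu/mupom, c→smuvo) -> created
% 5. filer.cull(p→/pliwahu) -> ToolError: not empty
% 6. filer.scribe(p→/flu, c→slivigu_ag) -> created
% 7. filer.scribe(p→/gesnupra, c→ki) -> created
% 8. filer.mkfold(p→/) -> ToolError: exists
% 9. datewheel.markday(d→1763-12-29) -> 1763-12-29
% 10. datewheel.closeout() -> 1763-12-31
% 11. datewheel.gapto(d→%0) -> 0
% 12. datewheel.dayname() -> Saturday
% 13. filer.mkfold(p→/pliwahu/plorn) -> ok
% 14. filer.listout(p→/) -> [cucri/, docre, flu, gesnupra, pliwahu/, ripla]


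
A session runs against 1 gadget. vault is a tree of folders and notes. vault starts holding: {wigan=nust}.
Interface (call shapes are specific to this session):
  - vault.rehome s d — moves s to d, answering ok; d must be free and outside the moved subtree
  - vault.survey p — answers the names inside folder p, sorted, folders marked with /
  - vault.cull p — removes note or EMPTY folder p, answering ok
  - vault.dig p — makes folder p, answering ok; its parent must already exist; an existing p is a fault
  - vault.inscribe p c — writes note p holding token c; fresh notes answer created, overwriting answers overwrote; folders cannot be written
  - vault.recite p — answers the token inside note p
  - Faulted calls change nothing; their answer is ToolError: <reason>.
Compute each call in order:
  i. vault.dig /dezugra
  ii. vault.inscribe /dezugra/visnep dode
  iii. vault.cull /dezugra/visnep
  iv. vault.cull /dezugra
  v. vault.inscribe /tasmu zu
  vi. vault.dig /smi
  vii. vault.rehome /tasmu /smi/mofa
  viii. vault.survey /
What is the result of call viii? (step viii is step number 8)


Act: vault.dig[p→/dezugra]
Obs: ok
Act: vault.inscribe[p→/dezugra/visnep; c→dode]
Obs: created
Act: vault.cull[p→/dezugra/visnep]
Obs: ok
Act: vault.cull[p→/dezugra]
Obs: ok
Act: vault.inscribe[p→/tasmu; c→zu]
Obs: created
Act: vault.dig[p→/smi]
Obs: ok
Act: vault.rehome[s→/tasmu; d→/smi/mofa]
Obs: ok
Act: vault.survey[p→/]
Obs: [smi/, wigan]

Answer: [smi/, wigan]


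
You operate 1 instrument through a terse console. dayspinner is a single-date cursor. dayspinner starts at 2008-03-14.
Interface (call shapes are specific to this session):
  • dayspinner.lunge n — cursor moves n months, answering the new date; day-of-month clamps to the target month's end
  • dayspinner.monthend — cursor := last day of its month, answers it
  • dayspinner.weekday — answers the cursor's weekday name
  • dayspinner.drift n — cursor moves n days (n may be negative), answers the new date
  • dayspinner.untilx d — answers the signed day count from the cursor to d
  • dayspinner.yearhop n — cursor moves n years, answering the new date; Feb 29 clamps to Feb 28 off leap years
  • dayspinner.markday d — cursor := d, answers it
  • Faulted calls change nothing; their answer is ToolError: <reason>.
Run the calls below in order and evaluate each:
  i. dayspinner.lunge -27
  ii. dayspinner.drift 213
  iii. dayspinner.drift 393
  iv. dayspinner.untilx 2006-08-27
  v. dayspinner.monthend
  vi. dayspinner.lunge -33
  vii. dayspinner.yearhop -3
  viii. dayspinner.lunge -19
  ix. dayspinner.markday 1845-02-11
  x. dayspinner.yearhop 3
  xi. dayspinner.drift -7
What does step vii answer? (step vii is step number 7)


Answer: 2001-11-30

Derivation:
-- 1. lunge(n: -27) == 2005-12-14
-- 2. drift(n: 213) == 2006-07-15
-- 3. drift(n: 393) == 2007-08-12
-- 4. untilx(d: 2006-08-27) == -350
-- 5. monthend() == 2007-08-31
-- 6. lunge(n: -33) == 2004-11-30
-- 7. yearhop(n: -3) == 2001-11-30
-- 8. lunge(n: -19) == 2000-04-30
-- 9. markday(d: 1845-02-11) == 1845-02-11
-- 10. yearhop(n: 3) == 1848-02-11
-- 11. drift(n: -7) == 1848-02-04


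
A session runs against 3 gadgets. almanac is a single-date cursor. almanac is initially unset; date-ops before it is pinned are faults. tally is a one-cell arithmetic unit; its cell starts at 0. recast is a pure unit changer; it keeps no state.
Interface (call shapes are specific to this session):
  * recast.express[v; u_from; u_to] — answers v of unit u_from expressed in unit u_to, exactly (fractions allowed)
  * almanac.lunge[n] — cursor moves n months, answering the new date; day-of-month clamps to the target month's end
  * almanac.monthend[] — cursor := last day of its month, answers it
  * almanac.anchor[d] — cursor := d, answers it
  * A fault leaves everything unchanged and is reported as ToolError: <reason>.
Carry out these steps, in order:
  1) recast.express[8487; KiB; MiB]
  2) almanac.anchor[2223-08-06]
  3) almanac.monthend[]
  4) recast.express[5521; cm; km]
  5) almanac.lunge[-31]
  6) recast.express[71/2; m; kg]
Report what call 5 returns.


% 1. recast.express(v→8487, u_from→KiB, u_to→MiB) == 8487/1024
% 2. almanac.anchor(d→2223-08-06) == 2223-08-06
% 3. almanac.monthend() == 2223-08-31
% 4. recast.express(v→5521, u_from→cm, u_to→km) == 5521/100000
% 5. almanac.lunge(n→-31) == 2221-01-31
% 6. recast.express(v→71/2, u_from→m, u_to→kg) == ToolError: incompatible units

Answer: 2221-01-31


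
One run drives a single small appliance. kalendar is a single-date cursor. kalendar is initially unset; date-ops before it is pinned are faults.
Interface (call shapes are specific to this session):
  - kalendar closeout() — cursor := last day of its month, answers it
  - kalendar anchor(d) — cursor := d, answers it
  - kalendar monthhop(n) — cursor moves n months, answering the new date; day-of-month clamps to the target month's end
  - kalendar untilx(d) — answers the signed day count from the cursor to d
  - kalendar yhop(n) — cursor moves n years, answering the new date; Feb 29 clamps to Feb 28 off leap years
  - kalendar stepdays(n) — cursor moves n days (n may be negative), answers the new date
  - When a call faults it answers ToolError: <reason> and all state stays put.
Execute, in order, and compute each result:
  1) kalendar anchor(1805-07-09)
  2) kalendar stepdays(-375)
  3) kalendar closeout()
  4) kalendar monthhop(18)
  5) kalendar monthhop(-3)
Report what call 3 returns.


Answer: 1804-06-30

Derivation:
Step: kalendar anchor[d=1805-07-09]
Result: 1805-07-09
Step: kalendar stepdays[n=-375]
Result: 1804-06-29
Step: kalendar closeout[]
Result: 1804-06-30
Step: kalendar monthhop[n=18]
Result: 1805-12-30
Step: kalendar monthhop[n=-3]
Result: 1805-09-30


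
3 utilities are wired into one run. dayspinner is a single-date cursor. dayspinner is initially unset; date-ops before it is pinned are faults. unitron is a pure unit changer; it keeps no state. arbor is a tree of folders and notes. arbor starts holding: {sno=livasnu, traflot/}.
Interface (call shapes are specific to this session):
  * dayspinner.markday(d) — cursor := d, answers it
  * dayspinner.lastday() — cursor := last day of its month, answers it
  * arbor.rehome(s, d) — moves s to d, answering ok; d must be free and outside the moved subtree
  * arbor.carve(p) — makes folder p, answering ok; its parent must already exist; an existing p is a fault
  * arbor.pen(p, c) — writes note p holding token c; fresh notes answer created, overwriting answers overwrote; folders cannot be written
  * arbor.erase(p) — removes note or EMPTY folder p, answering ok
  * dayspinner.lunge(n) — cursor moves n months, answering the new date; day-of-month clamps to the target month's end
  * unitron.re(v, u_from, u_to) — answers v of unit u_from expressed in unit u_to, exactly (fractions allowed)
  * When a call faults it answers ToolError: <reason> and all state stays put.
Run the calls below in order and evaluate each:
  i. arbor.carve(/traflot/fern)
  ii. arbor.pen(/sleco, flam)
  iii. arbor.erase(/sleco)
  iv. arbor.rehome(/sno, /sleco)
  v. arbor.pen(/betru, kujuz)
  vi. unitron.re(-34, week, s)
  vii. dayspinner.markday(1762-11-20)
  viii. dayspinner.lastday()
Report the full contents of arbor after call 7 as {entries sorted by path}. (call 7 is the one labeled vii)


Calling arbor.carve with /traflot/fern, and observe ok.
Invoking arbor.pen with /sleco, flam, giving created.
Next I call arbor.erase with /sleco, and see ok.
Calling arbor.rehome with /sno, /sleco, yielding ok.
Now I run arbor.pen with /betru, kujuz, — result: created.
Now I run unitron.re with -34, week, s, giving -20563200.
Now I run dayspinner.markday with 1762-11-20: 1762-11-20.
Then dayspinner.lastday(), yielding 1762-11-30.

Answer: {betru=kujuz, sleco=livasnu, traflot/, traflot/fern/}
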